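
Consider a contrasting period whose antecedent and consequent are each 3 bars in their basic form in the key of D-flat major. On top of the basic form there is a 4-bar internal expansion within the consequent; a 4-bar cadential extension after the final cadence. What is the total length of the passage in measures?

Basic contrasting period: 3 + 3 = 6 bars.
6 (basic form) + 4 (internal expansion) + 4 (cadential extension) = 14.

14 measures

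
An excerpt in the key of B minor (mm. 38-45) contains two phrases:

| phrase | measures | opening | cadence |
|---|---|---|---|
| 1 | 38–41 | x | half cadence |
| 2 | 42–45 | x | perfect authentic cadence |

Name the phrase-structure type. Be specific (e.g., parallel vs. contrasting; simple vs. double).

parallel period

Phrase 1 ends with a half cadence (weaker) and phrase 2 with a perfect authentic cadence (stronger): antecedent + consequent = a period.
The two phrases open with the same material (x / x), so the period is parallel.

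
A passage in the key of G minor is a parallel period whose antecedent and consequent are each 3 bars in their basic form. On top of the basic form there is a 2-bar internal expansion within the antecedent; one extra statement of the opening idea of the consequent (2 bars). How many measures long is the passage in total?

10 measures

Basic parallel period: 3 + 3 = 6 bars.
6 (basic form) + 2 (internal expansion) + 2 (extra statement) = 10.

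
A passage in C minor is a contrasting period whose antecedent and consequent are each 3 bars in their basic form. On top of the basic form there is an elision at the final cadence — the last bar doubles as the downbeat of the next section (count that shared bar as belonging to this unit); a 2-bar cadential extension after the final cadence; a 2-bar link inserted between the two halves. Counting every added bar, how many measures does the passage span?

10 measures

Basic contrasting period: 3 + 3 = 6 bars.
6 (basic form) + 2 (cadential extension) + 2 (link) = 10.
The elision shares a bar with the next section but does not change this unit's count.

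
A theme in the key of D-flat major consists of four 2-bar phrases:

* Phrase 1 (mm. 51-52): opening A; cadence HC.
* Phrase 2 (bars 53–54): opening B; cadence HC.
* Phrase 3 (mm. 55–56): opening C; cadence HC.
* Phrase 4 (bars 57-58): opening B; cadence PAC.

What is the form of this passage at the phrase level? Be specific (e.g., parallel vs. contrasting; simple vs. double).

contrasting double period

Four phrases in two halves: the first half (mm. 51–54) ends with a half cadence, the second (mm. 55–58) with a perfect authentic cadence — a large antecedent–consequent pair, i.e. a double period.
Phrase 3 begins with different material from phrase 1, making it contrasting.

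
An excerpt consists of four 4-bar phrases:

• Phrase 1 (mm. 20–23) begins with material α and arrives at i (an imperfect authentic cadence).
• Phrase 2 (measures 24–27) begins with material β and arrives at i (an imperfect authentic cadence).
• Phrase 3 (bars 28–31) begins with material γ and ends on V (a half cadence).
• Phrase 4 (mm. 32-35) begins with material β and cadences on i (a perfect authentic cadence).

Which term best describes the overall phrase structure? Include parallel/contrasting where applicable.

Four phrases in two halves: the first half (bars 20–27) ends with an imperfect authentic cadence, the second (measures 28–35) with a perfect authentic cadence — a large antecedent–consequent pair, i.e. a double period.
Phrase 3 begins with different material from phrase 1, making it contrasting.

contrasting double period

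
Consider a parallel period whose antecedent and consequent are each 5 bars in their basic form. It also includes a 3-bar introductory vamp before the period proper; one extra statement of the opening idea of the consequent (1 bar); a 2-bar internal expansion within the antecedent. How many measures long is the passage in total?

Basic parallel period: 5 + 5 = 10 bars.
10 (basic form) + 3 (introduction) + 1 (extra statement) + 2 (internal expansion) = 16.

16 measures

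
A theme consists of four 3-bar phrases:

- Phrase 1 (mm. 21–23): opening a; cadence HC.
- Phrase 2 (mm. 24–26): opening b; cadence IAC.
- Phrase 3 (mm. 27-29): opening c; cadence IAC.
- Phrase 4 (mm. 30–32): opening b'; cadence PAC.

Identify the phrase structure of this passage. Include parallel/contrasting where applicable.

Four phrases in two halves: the first half (mm. 21–26) ends with an imperfect authentic cadence, the second (measures 27–32) with a perfect authentic cadence — a large antecedent–consequent pair, i.e. a double period.
Phrase 3 begins with different material from phrase 1, making it contrasting.

contrasting double period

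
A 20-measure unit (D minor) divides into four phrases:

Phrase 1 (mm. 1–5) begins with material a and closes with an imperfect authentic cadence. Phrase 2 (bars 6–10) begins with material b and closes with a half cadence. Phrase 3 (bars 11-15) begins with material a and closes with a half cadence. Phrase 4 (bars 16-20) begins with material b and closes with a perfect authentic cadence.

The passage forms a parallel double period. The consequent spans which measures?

In a double period the four phrases pair into a large antecedent (phrases 1–2, ending half cadence) and a large consequent (phrases 3–4, ending perfect authentic cadence). The consequent spans mm. 11-20.

measures 11–20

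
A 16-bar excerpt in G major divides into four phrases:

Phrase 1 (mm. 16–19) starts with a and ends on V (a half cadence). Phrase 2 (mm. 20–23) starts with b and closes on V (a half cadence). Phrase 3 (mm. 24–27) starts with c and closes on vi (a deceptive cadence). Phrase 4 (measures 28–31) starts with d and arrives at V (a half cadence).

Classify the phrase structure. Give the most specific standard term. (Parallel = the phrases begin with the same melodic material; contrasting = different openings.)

phrase group

Phrase 4 ends with a half cadence, no stronger than phrase 2's half cadence, so the four phrases do not form a double period; nor do phrases 3–4 duplicate 1–2, so it is not a repeated period. With no phrase reaching a conclusive cadence, the passage is a phrase group.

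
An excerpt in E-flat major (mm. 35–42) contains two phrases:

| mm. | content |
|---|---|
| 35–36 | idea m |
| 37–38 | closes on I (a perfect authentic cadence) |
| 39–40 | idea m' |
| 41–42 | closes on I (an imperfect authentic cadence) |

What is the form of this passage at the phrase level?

phrase group

The second phrase closes with an imperfect authentic cadence, which is not stronger than the first phrase's perfect authentic cadence; without a weak→strong cadential pair there is no antecedent–consequent relationship, so this is a phrase group rather than a period.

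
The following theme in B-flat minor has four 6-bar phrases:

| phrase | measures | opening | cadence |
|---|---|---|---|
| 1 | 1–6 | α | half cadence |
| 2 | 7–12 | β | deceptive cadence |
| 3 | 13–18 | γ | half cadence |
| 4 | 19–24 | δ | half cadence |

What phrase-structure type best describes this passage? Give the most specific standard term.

Phrase 4 ends with a half cadence, no stronger than phrase 2's deceptive cadence, so the four phrases do not form a double period; nor do phrases 3–4 duplicate 1–2, so it is not a repeated period. With no phrase reaching a conclusive cadence, the passage is a phrase group.

phrase group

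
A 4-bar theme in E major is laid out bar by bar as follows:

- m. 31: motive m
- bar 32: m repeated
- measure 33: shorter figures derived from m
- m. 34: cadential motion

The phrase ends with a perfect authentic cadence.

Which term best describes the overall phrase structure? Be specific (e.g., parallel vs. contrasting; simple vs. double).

sentence

Basic idea (m. 31) + its repetition (m. 32) form the presentation; fragmentation and cadence (mm. 33–34) form the continuation — the 4-bar whole is a sentence.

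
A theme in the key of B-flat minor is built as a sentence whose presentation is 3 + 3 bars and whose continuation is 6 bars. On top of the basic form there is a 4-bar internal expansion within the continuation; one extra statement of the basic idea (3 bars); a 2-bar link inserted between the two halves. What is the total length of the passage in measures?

21 measures

Basic sentence: 3 + 3 + 6 = 12 bars.
12 (basic form) + 4 (internal expansion) + 3 (extra statement) + 2 (link) = 21.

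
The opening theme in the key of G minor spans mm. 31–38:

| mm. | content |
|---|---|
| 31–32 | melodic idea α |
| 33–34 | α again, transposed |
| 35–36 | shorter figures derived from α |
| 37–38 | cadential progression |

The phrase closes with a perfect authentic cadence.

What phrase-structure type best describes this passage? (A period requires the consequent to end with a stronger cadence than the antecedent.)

Basic idea (bars 31–32) + its repetition (measures 33–34) form the presentation; fragmentation and cadence (bars 35-38) form the continuation — the 8-bar whole is a sentence.

sentence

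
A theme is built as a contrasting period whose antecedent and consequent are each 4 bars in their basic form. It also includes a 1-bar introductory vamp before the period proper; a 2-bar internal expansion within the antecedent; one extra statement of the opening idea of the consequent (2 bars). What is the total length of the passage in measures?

13 measures

Basic contrasting period: 4 + 4 = 8 bars.
8 (basic form) + 1 (introduction) + 2 (internal expansion) + 2 (extra statement) = 13.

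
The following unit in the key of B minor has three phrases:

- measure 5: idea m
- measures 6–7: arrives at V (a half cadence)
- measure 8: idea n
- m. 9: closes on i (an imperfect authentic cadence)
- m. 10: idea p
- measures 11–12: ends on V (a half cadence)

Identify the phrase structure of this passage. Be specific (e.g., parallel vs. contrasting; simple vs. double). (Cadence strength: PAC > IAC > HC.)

The final phrase closes with a half cadence, which is not stronger than the preceding imperfect authentic cadence; the 3 phrases lack an overall antecedent–consequent design and so form a phrase group.

phrase group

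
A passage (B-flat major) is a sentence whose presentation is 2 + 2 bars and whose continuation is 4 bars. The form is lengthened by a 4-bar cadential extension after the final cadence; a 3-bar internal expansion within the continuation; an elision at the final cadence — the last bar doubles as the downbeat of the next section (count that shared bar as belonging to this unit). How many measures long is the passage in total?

15 measures

Basic sentence: 2 + 2 + 4 = 8 bars.
8 (basic form) + 4 (cadential extension) + 3 (internal expansion) = 15.
The elision shares a bar with the next section but does not change this unit's count.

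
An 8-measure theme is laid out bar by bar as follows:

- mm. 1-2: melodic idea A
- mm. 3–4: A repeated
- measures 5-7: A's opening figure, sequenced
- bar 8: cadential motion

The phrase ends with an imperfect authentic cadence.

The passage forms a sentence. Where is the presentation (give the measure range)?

The presentation of a sentence is the basic idea (bars 1-2) plus its repetition (measures 3–4); the presentation is therefore mm. 1–4.

measures 1–4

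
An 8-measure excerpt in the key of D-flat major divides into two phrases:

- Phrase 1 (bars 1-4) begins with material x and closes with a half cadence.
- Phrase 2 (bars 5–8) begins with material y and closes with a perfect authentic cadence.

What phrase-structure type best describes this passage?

contrasting period

Phrase 1 ends with a half cadence (weaker) and phrase 2 with a perfect authentic cadence (stronger): antecedent + consequent = a period.
The two phrases open with different material (x / y), so the period is contrasting.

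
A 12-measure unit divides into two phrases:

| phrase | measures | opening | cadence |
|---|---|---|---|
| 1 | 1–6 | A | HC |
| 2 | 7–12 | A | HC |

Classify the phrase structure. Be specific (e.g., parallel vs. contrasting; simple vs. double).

repeated phrase

Both phrases have the same opening (A) and the same cadence (half cadence): the second is a restatement, not a consequent, so this is a repeated phrase rather than a period.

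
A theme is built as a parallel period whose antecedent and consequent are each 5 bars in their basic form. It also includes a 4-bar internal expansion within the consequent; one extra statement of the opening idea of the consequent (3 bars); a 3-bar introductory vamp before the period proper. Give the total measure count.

Basic parallel period: 5 + 5 = 10 bars.
10 (basic form) + 4 (internal expansion) + 3 (extra statement) + 3 (introduction) = 20.

20 measures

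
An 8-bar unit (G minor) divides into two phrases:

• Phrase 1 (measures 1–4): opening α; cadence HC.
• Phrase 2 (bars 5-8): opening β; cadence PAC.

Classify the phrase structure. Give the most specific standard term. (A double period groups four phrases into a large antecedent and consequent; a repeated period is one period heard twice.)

Phrase 1 ends with a half cadence (weaker) and phrase 2 with a perfect authentic cadence (stronger): antecedent + consequent = a period.
The two phrases open with different material (α / β), so the period is contrasting.

contrasting period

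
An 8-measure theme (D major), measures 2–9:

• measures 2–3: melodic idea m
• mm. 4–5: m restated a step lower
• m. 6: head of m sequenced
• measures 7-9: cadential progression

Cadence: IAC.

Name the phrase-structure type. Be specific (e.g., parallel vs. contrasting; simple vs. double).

Basic idea (bars 2–3) + its repetition (measures 4-5) form the presentation; fragmentation and cadence (mm. 6–9) form the continuation — the 8-bar whole is a sentence.

sentence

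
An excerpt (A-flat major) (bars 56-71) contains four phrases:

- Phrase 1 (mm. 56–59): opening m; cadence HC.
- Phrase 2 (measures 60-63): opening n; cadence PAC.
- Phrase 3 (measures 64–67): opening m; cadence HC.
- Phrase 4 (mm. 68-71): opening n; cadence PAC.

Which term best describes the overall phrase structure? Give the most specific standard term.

repeated period

The cadence pattern HC–PAC–HC–PAC is weak–strong twice, and phrases 3–4 restate phrases 1–2: a period heard twice, not a double period (which would end weakly at phrase 2).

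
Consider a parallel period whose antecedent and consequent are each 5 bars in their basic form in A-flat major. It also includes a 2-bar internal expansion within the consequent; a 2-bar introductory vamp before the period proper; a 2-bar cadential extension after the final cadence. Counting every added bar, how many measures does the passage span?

16 measures

Basic parallel period: 5 + 5 = 10 bars.
10 (basic form) + 2 (internal expansion) + 2 (introduction) + 2 (cadential extension) = 16.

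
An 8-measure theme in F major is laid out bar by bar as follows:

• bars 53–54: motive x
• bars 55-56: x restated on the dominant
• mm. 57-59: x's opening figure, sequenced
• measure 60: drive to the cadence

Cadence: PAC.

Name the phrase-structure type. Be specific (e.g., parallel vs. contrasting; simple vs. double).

sentence

Basic idea (measures 53–54) + its repetition (mm. 55-56) form the presentation; fragmentation and cadence (mm. 57–60) form the continuation — the 8-bar whole is a sentence.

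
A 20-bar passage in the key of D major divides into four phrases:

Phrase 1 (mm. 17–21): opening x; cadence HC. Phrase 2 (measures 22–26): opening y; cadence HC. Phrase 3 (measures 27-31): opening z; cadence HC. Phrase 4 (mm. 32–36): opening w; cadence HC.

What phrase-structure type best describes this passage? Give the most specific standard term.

Phrase 4 ends with a half cadence, no stronger than phrase 2's half cadence, so the four phrases do not form a double period; nor do phrases 3–4 duplicate 1–2, so it is not a repeated period. With no phrase reaching a conclusive cadence, the passage is a phrase group.

phrase group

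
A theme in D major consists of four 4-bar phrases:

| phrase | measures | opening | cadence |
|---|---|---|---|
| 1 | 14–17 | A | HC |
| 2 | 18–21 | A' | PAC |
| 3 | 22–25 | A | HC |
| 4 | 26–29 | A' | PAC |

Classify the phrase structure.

repeated period

The cadence pattern HC–PAC–HC–PAC is weak–strong twice, and phrases 3–4 restate phrases 1–2: a period heard twice, not a double period (which would end weakly at phrase 2).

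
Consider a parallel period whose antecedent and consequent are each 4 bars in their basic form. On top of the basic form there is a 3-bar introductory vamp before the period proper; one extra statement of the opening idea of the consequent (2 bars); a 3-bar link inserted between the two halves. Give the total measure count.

Basic parallel period: 4 + 4 = 8 bars.
8 (basic form) + 3 (introduction) + 2 (extra statement) + 3 (link) = 16.

16 measures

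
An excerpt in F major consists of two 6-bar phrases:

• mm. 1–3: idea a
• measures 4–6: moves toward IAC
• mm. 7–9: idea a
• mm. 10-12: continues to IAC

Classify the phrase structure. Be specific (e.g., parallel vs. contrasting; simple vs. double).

Both phrases have the same opening (a) and the same cadence (imperfect authentic cadence): the second is a restatement, not a consequent, so this is a repeated phrase rather than a period.

repeated phrase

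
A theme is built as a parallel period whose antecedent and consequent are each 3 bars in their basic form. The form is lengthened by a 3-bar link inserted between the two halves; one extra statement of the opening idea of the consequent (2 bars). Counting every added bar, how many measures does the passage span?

11 measures

Basic parallel period: 3 + 3 = 6 bars.
6 (basic form) + 3 (link) + 2 (extra statement) = 11.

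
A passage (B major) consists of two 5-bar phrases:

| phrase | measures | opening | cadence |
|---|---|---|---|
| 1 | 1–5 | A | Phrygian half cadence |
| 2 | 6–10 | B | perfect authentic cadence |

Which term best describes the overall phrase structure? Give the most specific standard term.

Phrase 1 ends with a Phrygian half cadence (weaker) and phrase 2 with a perfect authentic cadence (stronger): antecedent + consequent = a period.
The two phrases open with different material (A / B), so the period is contrasting.

contrasting period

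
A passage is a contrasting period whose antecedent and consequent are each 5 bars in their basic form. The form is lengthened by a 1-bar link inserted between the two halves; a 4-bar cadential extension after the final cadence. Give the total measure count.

Basic contrasting period: 5 + 5 = 10 bars.
10 (basic form) + 1 (link) + 4 (cadential extension) = 15.

15 measures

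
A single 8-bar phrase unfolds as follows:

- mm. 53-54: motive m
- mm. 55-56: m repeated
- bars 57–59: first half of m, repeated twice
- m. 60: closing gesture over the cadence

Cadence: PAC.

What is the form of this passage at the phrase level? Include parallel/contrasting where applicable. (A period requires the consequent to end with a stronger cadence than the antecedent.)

Basic idea (mm. 53-54) + its repetition (measures 55–56) form the presentation; fragmentation and cadence (mm. 57–60) form the continuation — the 8-bar whole is a sentence.

sentence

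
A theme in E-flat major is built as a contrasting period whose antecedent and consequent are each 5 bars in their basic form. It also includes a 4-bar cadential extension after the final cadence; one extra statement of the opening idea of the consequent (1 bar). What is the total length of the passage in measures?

15 measures

Basic contrasting period: 5 + 5 = 10 bars.
10 (basic form) + 4 (cadential extension) + 1 (extra statement) = 15.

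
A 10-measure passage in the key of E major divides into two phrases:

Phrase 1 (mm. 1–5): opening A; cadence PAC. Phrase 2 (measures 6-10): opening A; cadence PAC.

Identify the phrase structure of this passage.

Both phrases have the same opening (A) and the same cadence (perfect authentic cadence): the second is a restatement, not a consequent, so this is a repeated phrase rather than a period.

repeated phrase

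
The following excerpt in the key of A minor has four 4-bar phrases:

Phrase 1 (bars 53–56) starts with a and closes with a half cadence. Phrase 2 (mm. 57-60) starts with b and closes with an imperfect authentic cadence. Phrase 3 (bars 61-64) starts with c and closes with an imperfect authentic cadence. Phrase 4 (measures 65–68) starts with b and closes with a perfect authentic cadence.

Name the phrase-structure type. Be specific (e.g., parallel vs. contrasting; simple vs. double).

contrasting double period

Four phrases in two halves: the first half (bars 53–60) ends with an imperfect authentic cadence, the second (mm. 61–68) with a perfect authentic cadence — a large antecedent–consequent pair, i.e. a double period.
Phrase 3 begins with different material from phrase 1, making it contrasting.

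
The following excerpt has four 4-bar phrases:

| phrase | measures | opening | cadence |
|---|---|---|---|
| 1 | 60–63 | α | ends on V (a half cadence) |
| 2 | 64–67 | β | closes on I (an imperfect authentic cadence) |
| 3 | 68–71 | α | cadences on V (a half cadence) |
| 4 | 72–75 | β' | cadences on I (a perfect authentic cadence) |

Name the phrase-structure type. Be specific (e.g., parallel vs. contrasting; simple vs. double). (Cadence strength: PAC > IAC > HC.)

Four phrases in two halves: the first half (mm. 60–67) ends with an imperfect authentic cadence, the second (measures 68–75) with a perfect authentic cadence — a large antecedent–consequent pair, i.e. a double period.
Phrase 3 begins with the same material as phrase 1, making it parallel.

parallel double period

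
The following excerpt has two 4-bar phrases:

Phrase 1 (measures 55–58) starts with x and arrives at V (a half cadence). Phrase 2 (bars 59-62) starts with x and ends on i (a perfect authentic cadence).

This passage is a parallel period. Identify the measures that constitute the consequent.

measures 59–62

The antecedent is the phrase ending with the weaker cadence (half cadence, phrase 1) and the consequent the one ending more conclusively (perfect authentic cadence, phrase 2); the consequent is bars 59–62.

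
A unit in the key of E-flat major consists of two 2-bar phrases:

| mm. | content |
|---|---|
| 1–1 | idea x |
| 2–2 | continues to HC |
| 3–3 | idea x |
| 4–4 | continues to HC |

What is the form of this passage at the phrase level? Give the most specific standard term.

Both phrases have the same opening (x) and the same cadence (half cadence): the second is a restatement, not a consequent, so this is a repeated phrase rather than a period.

repeated phrase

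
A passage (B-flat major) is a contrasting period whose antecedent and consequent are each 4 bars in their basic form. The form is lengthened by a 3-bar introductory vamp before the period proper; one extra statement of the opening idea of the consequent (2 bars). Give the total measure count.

Basic contrasting period: 4 + 4 = 8 bars.
8 (basic form) + 3 (introduction) + 2 (extra statement) = 13.

13 measures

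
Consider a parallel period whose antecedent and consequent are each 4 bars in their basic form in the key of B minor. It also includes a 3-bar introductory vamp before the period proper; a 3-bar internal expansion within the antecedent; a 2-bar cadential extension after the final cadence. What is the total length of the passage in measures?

16 measures

Basic parallel period: 4 + 4 = 8 bars.
8 (basic form) + 3 (introduction) + 3 (internal expansion) + 2 (cadential extension) = 16.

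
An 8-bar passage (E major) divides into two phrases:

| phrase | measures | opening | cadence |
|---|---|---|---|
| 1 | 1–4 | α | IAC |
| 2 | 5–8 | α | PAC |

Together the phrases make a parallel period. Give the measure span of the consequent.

measures 5–8

The phrase ending with the weaker cadence (imperfect authentic cadence) is the antecedent; the one ending more conclusively (perfect authentic cadence) is the consequent. The consequent is measures 5–8.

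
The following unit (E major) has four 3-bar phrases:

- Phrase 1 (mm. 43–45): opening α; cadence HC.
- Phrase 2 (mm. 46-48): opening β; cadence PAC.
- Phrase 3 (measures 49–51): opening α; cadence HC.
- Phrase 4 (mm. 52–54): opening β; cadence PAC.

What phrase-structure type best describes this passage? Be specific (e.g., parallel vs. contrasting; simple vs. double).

The cadence pattern HC–PAC–HC–PAC is weak–strong twice, and phrases 3–4 restate phrases 1–2: a period heard twice, not a double period (which would end weakly at phrase 2).

repeated period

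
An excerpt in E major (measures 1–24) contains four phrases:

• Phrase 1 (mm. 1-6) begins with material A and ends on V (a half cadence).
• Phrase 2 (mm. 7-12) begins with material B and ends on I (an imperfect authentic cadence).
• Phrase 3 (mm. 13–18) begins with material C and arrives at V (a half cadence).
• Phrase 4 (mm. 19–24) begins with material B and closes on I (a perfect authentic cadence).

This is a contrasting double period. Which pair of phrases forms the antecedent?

In a double period the first pair of phrases (ending imperfect authentic cadence) is the large antecedent and the second pair (ending perfect authentic cadence) is the large consequent; the antecedent is phrases 1 and 2.

phrases 1 and 2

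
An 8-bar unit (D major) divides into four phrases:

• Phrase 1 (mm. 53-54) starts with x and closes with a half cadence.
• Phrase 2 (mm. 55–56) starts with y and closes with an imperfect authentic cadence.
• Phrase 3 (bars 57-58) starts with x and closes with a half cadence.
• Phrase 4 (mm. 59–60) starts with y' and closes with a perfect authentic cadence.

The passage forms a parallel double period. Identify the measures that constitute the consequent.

In a double period the four phrases pair into a large antecedent (phrases 1–2, ending imperfect authentic cadence) and a large consequent (phrases 3–4, ending perfect authentic cadence). The consequent spans bars 57–60.

measures 57–60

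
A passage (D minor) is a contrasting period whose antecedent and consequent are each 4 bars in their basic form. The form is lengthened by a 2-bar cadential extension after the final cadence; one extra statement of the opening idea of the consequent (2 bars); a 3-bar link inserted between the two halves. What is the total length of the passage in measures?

Basic contrasting period: 4 + 4 = 8 bars.
8 (basic form) + 2 (cadential extension) + 2 (extra statement) + 3 (link) = 15.

15 measures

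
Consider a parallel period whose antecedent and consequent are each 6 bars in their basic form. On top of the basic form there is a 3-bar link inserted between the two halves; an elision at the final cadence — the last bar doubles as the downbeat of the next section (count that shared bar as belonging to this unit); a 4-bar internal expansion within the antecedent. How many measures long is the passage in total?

Basic parallel period: 6 + 6 = 12 bars.
12 (basic form) + 3 (link) + 4 (internal expansion) = 19.
The elision shares a bar with the next section but does not change this unit's count.

19 measures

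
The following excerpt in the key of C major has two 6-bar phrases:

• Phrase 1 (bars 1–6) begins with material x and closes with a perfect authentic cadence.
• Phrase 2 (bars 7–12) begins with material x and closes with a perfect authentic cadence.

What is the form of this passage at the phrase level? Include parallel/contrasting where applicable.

Both phrases have the same opening (x) and the same cadence (perfect authentic cadence): the second is a restatement, not a consequent, so this is a repeated phrase rather than a period.

repeated phrase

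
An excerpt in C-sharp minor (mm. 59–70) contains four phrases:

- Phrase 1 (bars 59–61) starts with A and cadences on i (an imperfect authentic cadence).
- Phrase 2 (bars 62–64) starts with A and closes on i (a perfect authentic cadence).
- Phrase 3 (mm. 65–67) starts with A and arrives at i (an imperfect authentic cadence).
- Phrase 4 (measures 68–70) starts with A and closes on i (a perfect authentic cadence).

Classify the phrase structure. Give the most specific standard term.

repeated period

The cadence pattern IAC–PAC–IAC–PAC is weak–strong twice, and phrases 3–4 restate phrases 1–2: a period heard twice, not a double period (which would end weakly at phrase 2).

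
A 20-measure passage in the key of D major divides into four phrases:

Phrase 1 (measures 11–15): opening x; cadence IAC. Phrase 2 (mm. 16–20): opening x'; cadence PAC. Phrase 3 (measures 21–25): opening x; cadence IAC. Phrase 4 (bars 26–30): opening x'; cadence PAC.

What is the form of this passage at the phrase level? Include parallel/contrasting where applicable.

The cadence pattern IAC–PAC–IAC–PAC is weak–strong twice, and phrases 3–4 restate phrases 1–2: a period heard twice, not a double period (which would end weakly at phrase 2).

repeated period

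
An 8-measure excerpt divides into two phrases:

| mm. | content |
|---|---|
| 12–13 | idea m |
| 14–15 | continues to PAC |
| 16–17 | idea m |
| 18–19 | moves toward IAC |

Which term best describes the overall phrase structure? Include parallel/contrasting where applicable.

phrase group

The second phrase closes with an imperfect authentic cadence, which is not stronger than the first phrase's perfect authentic cadence; without a weak→strong cadential pair there is no antecedent–consequent relationship, so this is a phrase group rather than a period.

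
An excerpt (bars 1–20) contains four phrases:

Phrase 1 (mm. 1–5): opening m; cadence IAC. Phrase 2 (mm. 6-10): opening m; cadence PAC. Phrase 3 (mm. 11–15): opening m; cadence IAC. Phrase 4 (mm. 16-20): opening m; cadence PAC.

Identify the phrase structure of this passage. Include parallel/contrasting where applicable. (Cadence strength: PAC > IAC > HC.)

The cadence pattern IAC–PAC–IAC–PAC is weak–strong twice, and phrases 3–4 restate phrases 1–2: a period heard twice, not a double period (which would end weakly at phrase 2).

repeated period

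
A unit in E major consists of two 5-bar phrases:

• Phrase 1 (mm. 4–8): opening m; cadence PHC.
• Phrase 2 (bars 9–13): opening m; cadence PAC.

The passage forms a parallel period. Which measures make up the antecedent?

measures 4–8

The phrase ending with the weaker cadence (Phrygian half cadence) is the antecedent; the one ending more conclusively (perfect authentic cadence) is the consequent. The antecedent is measures 4–8.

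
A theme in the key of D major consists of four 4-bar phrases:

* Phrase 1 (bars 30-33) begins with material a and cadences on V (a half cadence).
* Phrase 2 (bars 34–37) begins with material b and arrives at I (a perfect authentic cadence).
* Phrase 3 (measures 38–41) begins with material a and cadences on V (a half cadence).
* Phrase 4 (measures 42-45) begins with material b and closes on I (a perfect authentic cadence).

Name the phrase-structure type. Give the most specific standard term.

repeated period

The cadence pattern HC–PAC–HC–PAC is weak–strong twice, and phrases 3–4 restate phrases 1–2: a period heard twice, not a double period (which would end weakly at phrase 2).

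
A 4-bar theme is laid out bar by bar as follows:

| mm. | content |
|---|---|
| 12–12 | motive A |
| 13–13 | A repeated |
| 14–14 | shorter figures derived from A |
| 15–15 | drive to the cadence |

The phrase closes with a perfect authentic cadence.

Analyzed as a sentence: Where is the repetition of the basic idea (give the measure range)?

The presentation of a sentence is the basic idea (m. 12) plus its repetition (bar 13); the repetition of the basic idea is therefore m. 13.

measures 13–13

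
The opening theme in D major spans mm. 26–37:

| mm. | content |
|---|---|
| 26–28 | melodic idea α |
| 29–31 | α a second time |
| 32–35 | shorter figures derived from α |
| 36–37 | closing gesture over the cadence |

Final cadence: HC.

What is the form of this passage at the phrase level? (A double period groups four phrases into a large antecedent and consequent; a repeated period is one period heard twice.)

Basic idea (measures 26–28) + its repetition (mm. 29-31) form the presentation; fragmentation and cadence (bars 32-37) form the continuation — the 12-bar whole is a sentence.

sentence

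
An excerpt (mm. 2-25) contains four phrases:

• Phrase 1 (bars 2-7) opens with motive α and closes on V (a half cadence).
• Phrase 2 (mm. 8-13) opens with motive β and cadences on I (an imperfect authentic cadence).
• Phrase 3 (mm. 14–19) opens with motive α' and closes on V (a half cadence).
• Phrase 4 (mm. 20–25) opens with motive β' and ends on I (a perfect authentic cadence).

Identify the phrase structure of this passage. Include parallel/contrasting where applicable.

Four phrases in two halves: the first half (mm. 2–13) ends with an imperfect authentic cadence, the second (mm. 14–25) with a perfect authentic cadence — a large antecedent–consequent pair, i.e. a double period.
Phrase 3 begins with the same material as phrase 1, making it parallel.

parallel double period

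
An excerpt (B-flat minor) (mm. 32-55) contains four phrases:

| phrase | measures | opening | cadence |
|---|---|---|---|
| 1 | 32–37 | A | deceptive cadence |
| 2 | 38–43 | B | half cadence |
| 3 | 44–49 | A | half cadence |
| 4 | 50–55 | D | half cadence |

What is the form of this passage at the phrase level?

Phrase 4 ends with a half cadence, no stronger than phrase 2's half cadence, so the four phrases do not form a double period; nor do phrases 3–4 duplicate 1–2, so it is not a repeated period. With no phrase reaching a conclusive cadence, the passage is a phrase group.

phrase group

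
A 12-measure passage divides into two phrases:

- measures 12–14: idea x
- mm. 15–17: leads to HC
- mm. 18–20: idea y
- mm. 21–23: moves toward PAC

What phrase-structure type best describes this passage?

contrasting period

Phrase 1 ends with a half cadence (weaker) and phrase 2 with a perfect authentic cadence (stronger): antecedent + consequent = a period.
The two phrases open with different material (x / y), so the period is contrasting.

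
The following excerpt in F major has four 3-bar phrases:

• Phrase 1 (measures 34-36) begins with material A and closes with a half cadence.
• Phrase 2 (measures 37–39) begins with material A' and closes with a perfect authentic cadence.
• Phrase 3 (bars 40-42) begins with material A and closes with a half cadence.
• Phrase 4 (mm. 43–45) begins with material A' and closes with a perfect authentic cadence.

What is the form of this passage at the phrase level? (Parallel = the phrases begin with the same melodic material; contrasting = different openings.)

The cadence pattern HC–PAC–HC–PAC is weak–strong twice, and phrases 3–4 restate phrases 1–2: a period heard twice, not a double period (which would end weakly at phrase 2).

repeated period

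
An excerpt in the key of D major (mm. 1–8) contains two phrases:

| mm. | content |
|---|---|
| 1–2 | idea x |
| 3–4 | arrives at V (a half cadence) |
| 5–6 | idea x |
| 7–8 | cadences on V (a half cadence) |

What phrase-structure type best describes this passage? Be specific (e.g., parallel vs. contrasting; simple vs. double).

repeated phrase

Both phrases have the same opening (x) and the same cadence (half cadence): the second is a restatement, not a consequent, so this is a repeated phrase rather than a period.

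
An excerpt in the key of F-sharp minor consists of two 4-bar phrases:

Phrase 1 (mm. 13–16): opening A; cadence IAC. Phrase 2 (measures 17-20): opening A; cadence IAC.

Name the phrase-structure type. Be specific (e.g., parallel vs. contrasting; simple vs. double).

Both phrases have the same opening (A) and the same cadence (imperfect authentic cadence): the second is a restatement, not a consequent, so this is a repeated phrase rather than a period.

repeated phrase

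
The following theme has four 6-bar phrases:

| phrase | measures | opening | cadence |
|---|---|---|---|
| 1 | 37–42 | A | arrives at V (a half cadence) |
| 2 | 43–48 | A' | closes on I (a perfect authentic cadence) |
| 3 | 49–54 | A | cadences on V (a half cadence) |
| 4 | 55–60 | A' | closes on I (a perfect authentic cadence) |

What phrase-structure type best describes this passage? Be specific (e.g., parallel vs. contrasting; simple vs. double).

repeated period

The cadence pattern HC–PAC–HC–PAC is weak–strong twice, and phrases 3–4 restate phrases 1–2: a period heard twice, not a double period (which would end weakly at phrase 2).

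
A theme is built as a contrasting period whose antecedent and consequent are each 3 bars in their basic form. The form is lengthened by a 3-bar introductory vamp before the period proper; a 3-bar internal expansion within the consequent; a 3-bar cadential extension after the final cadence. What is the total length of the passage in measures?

15 measures

Basic contrasting period: 3 + 3 = 6 bars.
6 (basic form) + 3 (introduction) + 3 (internal expansion) + 3 (cadential extension) = 15.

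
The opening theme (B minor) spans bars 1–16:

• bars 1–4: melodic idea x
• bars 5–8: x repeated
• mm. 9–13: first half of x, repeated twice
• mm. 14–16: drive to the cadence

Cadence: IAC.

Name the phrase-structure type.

Basic idea (bars 1-4) + its repetition (measures 5-8) form the presentation; fragmentation and cadence (mm. 9–16) form the continuation — the 16-bar whole is a sentence.

sentence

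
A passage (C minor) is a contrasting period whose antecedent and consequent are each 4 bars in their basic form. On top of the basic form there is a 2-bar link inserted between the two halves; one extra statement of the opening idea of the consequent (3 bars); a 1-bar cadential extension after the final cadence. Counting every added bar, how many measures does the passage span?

Basic contrasting period: 4 + 4 = 8 bars.
8 (basic form) + 2 (link) + 3 (extra statement) + 1 (cadential extension) = 14.

14 measures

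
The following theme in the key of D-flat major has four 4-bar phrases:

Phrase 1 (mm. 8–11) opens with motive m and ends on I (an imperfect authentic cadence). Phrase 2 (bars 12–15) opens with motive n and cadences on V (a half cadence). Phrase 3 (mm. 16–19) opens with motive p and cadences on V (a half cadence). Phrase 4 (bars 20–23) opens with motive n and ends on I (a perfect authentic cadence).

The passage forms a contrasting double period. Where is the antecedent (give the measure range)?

measures 8–15

In a double period the four phrases pair into a large antecedent (phrases 1–2, ending half cadence) and a large consequent (phrases 3–4, ending perfect authentic cadence). The antecedent spans mm. 8–15.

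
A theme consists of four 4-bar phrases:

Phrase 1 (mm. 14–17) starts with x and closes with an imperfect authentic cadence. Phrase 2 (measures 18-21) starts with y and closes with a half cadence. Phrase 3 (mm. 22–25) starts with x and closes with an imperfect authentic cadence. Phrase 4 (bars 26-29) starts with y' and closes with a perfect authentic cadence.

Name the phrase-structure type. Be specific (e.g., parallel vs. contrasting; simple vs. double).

parallel double period

Four phrases in two halves: the first half (bars 14–21) ends with a half cadence, the second (mm. 22–29) with a perfect authentic cadence — a large antecedent–consequent pair, i.e. a double period.
Phrase 3 begins with the same material as phrase 1, making it parallel.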